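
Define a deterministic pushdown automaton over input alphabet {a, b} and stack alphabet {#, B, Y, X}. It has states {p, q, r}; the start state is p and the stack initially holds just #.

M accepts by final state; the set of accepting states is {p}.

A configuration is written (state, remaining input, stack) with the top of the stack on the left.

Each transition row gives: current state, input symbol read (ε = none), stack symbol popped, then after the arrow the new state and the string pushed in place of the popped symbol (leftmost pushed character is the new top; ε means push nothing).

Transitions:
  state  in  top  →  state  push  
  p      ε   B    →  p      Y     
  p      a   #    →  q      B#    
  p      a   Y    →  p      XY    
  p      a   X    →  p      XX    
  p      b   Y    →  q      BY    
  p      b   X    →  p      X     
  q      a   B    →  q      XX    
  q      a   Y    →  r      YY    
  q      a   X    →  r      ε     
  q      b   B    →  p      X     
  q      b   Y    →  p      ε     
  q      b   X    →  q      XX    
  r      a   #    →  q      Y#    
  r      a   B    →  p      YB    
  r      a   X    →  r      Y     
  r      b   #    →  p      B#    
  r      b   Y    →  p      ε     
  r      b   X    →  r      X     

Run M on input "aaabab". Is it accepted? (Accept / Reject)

(p, aaabab, #)
  read a, top #: go to q, push B# → (q, aabab, B#)
  read a, top B: go to q, push XX → (q, abab, XX#)
  read a, top X: go to r, push ε → (r, bab, X#)
  read b, top X: go to r, push X → (r, ab, X#)
  read a, top X: go to r, push Y → (r, b, Y#)
  read b, top Y: go to p, push ε → (p, ε, #)
All input consumed; state p ∈ F.

Accept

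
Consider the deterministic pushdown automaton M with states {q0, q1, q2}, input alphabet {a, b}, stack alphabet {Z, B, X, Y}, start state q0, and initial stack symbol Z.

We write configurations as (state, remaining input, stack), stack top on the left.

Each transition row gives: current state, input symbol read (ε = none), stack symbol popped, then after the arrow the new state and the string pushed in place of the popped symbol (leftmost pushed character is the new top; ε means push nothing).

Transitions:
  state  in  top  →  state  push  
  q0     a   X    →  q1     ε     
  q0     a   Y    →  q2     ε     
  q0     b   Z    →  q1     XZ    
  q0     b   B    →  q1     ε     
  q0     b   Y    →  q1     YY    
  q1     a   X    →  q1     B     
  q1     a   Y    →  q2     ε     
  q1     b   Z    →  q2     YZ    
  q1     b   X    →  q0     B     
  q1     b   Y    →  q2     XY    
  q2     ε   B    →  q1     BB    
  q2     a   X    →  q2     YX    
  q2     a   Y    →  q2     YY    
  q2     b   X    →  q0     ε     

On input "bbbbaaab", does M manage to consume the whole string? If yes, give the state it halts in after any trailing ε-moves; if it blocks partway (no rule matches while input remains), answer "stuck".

stuck

(q0, bbbbaaab, Z) ⊢ (q1, bbbaaab, XZ) ⊢ (q0, bbaaab, BZ) ⊢ (q1, baaab, Z) ⊢ (q2, aaab, YZ) ⊢ (q2, aab, YYZ) ⊢ (q2, ab, YYYZ) ⊢ (q2, b, YYYYZ)
No transition for (q2, b, top Y); M blocks with input b remaining.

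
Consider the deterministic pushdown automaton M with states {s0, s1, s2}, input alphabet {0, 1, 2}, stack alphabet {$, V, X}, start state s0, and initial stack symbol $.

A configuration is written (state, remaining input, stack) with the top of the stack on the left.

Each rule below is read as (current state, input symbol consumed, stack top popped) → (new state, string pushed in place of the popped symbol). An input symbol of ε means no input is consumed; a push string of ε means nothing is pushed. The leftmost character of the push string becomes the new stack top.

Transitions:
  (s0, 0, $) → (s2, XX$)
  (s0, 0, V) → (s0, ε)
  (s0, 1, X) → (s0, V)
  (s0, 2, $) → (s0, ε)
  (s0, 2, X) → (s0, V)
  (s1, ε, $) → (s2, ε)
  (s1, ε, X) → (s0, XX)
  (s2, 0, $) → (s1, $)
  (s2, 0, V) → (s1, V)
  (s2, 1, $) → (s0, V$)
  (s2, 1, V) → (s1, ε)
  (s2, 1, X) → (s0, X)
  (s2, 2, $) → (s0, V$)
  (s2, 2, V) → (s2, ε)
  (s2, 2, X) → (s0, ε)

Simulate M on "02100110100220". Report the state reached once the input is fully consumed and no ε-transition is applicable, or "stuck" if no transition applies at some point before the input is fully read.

(s0, 02100110100220, $)
  read 0, top $: go to s2, push XX$ → (s2, 2100110100220, XX$)
  read 2, top X: go to s0, push ε → (s0, 100110100220, X$)
  read 1, top X: go to s0, push V → (s0, 00110100220, V$)
  read 0, top V: go to s0, push ε → (s0, 0110100220, $)
  read 0, top $: go to s2, push XX$ → (s2, 110100220, XX$)
  read 1, top X: go to s0, push X → (s0, 10100220, XX$)
  read 1, top X: go to s0, push V → (s0, 0100220, VX$)
  read 0, top V: go to s0, push ε → (s0, 100220, X$)
  read 1, top X: go to s0, push V → (s0, 00220, V$)
  read 0, top V: go to s0, push ε → (s0, 0220, $)
  read 0, top $: go to s2, push XX$ → (s2, 220, XX$)
  read 2, top X: go to s0, push ε → (s0, 20, X$)
  read 2, top X: go to s0, push V → (s0, 0, V$)
  read 0, top V: go to s0, push ε → (s0, ε, $)
All input consumed; M is in state s0.

s0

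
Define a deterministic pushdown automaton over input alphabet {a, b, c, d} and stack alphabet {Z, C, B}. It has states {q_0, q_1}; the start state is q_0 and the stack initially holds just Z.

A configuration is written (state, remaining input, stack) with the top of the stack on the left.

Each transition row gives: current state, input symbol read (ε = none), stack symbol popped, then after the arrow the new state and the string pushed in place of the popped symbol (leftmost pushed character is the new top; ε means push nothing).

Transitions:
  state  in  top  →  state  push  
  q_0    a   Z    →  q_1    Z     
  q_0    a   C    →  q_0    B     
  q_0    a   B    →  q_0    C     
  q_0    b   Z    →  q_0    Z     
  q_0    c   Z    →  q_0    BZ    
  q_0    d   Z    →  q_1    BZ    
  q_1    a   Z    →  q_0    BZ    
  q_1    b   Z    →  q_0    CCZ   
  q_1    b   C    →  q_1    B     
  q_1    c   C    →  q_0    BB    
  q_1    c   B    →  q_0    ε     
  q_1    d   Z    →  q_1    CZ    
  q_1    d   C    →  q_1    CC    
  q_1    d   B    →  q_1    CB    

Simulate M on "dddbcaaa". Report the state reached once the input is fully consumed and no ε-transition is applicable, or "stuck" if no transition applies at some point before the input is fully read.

(q_0, dddbcaaa, Z) ⊢ (q_1, ddbcaaa, BZ) ⊢ (q_1, dbcaaa, CBZ) ⊢ (q_1, bcaaa, CCBZ) ⊢ (q_1, caaa, BCBZ) ⊢ (q_0, aaa, CBZ) ⊢ (q_0, aa, BBZ) ⊢ (q_0, a, CBZ) ⊢ (q_0, ε, BBZ)
All input consumed; M is in state q_0.

q_0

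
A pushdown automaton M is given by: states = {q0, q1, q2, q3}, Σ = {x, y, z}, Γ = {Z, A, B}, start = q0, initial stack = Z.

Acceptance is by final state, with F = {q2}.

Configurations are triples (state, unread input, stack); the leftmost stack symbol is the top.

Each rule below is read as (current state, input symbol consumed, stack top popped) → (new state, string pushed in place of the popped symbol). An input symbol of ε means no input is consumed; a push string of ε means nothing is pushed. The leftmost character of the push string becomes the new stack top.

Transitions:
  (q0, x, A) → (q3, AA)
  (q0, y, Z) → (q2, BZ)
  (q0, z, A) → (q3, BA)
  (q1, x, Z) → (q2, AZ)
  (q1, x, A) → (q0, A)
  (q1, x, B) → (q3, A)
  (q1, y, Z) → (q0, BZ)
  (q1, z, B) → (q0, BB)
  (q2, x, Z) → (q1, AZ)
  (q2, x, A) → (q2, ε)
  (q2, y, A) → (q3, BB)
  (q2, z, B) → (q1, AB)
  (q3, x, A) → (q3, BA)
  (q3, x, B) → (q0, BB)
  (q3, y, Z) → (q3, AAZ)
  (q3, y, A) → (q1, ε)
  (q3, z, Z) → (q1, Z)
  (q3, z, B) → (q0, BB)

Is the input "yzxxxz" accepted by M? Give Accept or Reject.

No computation consumes all input and reaches a final state.

Reject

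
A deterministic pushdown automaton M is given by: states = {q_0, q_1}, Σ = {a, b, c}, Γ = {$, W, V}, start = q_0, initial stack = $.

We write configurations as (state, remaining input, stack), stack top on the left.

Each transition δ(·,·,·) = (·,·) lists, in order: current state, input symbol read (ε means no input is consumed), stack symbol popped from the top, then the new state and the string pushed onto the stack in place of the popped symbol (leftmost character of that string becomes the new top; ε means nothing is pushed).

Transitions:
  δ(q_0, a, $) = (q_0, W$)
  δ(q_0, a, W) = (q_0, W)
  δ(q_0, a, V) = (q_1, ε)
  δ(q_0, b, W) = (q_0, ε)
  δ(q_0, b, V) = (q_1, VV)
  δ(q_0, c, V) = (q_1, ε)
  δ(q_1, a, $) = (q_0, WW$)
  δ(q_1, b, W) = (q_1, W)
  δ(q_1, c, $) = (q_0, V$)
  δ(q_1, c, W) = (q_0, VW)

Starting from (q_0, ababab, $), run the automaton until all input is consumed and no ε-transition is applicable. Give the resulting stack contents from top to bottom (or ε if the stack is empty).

(q_0, ababab, $)
  read a, top $: go to q_0, push W$ → (q_0, babab, W$)
  read b, top W: go to q_0, push ε → (q_0, abab, $)
  read a, top $: go to q_0, push W$ → (q_0, bab, W$)
  read b, top W: go to q_0, push ε → (q_0, ab, $)
  read a, top $: go to q_0, push W$ → (q_0, b, W$)
  read b, top W: go to q_0, push ε → (q_0, ε, $)
All input consumed in state q_0 with stack $.

$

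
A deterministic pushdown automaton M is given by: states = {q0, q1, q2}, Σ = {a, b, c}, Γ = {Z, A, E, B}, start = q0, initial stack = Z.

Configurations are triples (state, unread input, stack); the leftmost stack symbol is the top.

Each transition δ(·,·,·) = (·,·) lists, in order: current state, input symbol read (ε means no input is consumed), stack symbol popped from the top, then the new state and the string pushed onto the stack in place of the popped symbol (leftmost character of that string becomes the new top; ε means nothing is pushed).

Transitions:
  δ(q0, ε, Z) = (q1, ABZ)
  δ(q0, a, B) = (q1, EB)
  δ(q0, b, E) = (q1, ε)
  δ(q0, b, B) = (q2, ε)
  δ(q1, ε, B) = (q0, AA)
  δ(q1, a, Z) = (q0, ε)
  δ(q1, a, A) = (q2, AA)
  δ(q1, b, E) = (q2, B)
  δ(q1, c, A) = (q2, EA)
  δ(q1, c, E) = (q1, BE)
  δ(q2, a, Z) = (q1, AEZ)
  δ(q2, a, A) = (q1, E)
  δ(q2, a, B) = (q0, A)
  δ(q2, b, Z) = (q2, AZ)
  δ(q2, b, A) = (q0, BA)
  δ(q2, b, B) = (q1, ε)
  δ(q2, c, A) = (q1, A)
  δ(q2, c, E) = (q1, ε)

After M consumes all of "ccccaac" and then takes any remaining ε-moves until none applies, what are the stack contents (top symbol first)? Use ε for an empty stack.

AAEABZ

(q0, ccccaac, Z)
  ε-move, top Z: go to q1, push ABZ → (q1, ccccaac, ABZ)
  read c, top A: go to q2, push EA → (q2, cccaac, EABZ)
  read c, top E: go to q1, push ε → (q1, ccaac, ABZ)
  read c, top A: go to q2, push EA → (q2, caac, EABZ)
  read c, top E: go to q1, push ε → (q1, aac, ABZ)
  read a, top A: go to q2, push AA → (q2, ac, AABZ)
  read a, top A: go to q1, push E → (q1, c, EABZ)
  read c, top E: go to q1, push BE → (q1, ε, BEABZ)
  ε-move, top B: go to q0, push AA → (q0, ε, AAEABZ)
All input consumed in state q0 with stack AAEABZ.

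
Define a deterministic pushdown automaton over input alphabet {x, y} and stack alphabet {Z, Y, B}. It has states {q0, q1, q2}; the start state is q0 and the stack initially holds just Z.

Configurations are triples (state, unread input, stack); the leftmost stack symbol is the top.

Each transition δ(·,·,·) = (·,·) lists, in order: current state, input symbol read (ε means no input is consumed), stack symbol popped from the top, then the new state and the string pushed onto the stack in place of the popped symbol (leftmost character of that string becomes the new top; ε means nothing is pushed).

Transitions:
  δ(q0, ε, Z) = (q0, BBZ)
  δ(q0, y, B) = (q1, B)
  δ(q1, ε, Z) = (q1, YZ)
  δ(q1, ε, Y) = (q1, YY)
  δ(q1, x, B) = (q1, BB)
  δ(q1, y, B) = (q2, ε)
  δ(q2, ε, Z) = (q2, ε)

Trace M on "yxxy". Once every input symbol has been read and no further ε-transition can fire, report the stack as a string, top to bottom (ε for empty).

BBBZ

(q0, yxxy, Z)
  ε-move, top Z: go to q0, push BBZ → (q0, yxxy, BBZ)
  read y, top B: go to q1, push B → (q1, xxy, BBZ)
  read x, top B: go to q1, push BB → (q1, xy, BBBZ)
  read x, top B: go to q1, push BB → (q1, y, BBBBZ)
  read y, top B: go to q2, push ε → (q2, ε, BBBZ)
All input consumed in state q2 with stack BBBZ.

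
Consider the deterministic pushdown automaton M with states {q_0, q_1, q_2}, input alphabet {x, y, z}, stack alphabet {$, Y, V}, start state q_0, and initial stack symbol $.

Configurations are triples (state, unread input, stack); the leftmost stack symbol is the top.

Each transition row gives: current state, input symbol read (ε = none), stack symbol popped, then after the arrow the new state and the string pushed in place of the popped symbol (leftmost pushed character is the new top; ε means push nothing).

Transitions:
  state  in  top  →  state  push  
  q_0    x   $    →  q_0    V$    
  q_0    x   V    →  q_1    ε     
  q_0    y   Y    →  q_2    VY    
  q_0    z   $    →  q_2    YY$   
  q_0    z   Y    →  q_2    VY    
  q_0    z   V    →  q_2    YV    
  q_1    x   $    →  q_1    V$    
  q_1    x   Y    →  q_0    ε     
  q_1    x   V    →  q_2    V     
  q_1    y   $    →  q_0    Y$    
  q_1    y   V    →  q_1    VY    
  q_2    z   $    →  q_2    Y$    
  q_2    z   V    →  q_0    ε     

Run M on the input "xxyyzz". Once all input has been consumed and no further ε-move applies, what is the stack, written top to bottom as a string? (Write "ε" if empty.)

VY$

(q_0, xxyyzz, $)
  read x, top $: go to q_0, push V$ → (q_0, xyyzz, V$)
  read x, top V: go to q_1, push ε → (q_1, yyzz, $)
  read y, top $: go to q_0, push Y$ → (q_0, yzz, Y$)
  read y, top Y: go to q_2, push VY → (q_2, zz, VY$)
  read z, top V: go to q_0, push ε → (q_0, z, Y$)
  read z, top Y: go to q_2, push VY → (q_2, ε, VY$)
All input consumed in state q_2 with stack VY$.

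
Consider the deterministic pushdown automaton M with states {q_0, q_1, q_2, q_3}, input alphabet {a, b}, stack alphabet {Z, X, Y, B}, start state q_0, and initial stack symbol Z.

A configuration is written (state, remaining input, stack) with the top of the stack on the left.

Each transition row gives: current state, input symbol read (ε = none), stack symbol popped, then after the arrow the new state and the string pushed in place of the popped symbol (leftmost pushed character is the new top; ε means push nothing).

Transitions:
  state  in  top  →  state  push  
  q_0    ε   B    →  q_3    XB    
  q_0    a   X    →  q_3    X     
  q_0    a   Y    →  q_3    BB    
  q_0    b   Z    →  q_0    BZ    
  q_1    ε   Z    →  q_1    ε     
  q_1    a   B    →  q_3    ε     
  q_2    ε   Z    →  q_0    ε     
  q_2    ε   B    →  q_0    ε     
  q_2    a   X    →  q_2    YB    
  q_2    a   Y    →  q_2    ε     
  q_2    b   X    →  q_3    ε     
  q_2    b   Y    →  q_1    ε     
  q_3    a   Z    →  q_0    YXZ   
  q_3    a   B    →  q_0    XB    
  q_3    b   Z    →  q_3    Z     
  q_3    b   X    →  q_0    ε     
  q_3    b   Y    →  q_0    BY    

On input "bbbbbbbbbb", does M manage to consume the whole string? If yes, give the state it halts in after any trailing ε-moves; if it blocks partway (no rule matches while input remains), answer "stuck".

q_3

(q_0, bbbbbbbbbb, Z) ⊢ (q_0, bbbbbbbbb, BZ) ⊢ (q_3, bbbbbbbbb, XBZ) ⊢ (q_0, bbbbbbbb, BZ) ⊢ (q_3, bbbbbbbb, XBZ) ⊢ (q_0, bbbbbbb, BZ) ⊢ (q_3, bbbbbbb, XBZ) ⊢ (q_0, bbbbbb, BZ) ⊢ (q_3, bbbbbb, XBZ) ⊢ (q_0, bbbbb, BZ) ⊢ (q_3, bbbbb, XBZ) ⊢ (q_0, bbbb, BZ) ⊢ (q_3, bbbb, XBZ) ⊢ (q_0, bbb, BZ) ⊢ (q_3, bbb, XBZ) ⊢ (q_0, bb, BZ) ⊢ (q_3, bb, XBZ) ⊢ (q_0, b, BZ) ⊢ (q_3, b, XBZ) ⊢ (q_0, ε, BZ) ⊢ (q_3, ε, XBZ)
All input consumed; M is in state q_3.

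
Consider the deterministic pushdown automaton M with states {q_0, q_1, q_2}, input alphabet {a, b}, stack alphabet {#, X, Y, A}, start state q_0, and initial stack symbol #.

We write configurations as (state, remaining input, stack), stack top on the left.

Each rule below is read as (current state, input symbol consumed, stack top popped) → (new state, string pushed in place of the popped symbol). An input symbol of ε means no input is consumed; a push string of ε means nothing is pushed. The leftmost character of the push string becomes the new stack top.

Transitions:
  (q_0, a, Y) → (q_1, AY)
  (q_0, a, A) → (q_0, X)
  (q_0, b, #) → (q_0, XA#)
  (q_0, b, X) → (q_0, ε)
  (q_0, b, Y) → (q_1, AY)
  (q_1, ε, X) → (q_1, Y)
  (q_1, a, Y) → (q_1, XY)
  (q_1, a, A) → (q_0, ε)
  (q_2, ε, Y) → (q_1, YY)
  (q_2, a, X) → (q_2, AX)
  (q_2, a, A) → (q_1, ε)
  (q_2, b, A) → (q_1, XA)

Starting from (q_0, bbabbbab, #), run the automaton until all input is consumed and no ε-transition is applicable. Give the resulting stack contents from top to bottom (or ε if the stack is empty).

#

(q_0, bbabbbab, #)
  read b, top #: go to q_0, push XA# → (q_0, babbbab, XA#)
  read b, top X: go to q_0, push ε → (q_0, abbbab, A#)
  read a, top A: go to q_0, push X → (q_0, bbbab, X#)
  read b, top X: go to q_0, push ε → (q_0, bbab, #)
  read b, top #: go to q_0, push XA# → (q_0, bab, XA#)
  read b, top X: go to q_0, push ε → (q_0, ab, A#)
  read a, top A: go to q_0, push X → (q_0, b, X#)
  read b, top X: go to q_0, push ε → (q_0, ε, #)
All input consumed in state q_0 with stack #.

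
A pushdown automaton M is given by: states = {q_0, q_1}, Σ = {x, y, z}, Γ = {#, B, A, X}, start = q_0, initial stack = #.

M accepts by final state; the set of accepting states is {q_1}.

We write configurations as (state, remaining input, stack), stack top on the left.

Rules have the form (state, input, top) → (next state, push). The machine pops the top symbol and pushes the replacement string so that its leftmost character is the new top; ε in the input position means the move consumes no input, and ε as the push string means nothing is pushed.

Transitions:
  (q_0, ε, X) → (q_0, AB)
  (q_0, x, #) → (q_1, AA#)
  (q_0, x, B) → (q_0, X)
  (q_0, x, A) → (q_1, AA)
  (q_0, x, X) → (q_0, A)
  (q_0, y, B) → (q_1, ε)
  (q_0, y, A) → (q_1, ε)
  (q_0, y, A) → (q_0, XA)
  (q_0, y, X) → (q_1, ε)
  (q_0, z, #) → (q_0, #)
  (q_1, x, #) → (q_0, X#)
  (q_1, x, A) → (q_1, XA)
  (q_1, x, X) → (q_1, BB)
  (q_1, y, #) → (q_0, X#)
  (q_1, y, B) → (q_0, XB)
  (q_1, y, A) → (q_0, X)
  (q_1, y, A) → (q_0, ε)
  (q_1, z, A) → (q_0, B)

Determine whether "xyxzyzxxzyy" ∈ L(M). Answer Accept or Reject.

Reject

No computation consumes all input and reaches a final state.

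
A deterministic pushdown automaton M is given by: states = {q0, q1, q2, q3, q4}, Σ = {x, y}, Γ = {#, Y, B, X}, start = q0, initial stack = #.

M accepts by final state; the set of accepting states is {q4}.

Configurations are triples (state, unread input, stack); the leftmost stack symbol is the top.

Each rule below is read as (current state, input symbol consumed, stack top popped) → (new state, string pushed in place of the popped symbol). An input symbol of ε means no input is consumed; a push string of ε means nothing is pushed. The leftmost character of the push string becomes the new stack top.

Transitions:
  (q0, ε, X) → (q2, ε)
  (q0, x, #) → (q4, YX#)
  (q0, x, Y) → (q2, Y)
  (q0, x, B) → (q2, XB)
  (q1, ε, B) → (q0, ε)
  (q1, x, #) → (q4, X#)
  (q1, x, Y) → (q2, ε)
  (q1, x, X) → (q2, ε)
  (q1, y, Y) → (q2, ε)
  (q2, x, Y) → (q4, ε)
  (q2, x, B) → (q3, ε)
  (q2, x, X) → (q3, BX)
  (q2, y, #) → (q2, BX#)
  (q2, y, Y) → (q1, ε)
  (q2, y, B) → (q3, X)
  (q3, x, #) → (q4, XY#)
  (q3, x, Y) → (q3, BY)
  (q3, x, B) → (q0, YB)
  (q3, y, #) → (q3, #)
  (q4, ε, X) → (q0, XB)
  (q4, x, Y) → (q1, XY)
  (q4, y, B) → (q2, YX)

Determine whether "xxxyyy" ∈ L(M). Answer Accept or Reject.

Reject

(q0, xxxyyy, #)
  read x, top #: go to q4, push YX# → (q4, xxyyy, YX#)
  read x, top Y: go to q1, push XY → (q1, xyyy, XYX#)
  read x, top X: go to q2, push ε → (q2, yyy, YX#)
  read y, top Y: go to q1, push ε → (q1, yy, X#)
No transition applies at (q1, yy, X#); input not fully consumed.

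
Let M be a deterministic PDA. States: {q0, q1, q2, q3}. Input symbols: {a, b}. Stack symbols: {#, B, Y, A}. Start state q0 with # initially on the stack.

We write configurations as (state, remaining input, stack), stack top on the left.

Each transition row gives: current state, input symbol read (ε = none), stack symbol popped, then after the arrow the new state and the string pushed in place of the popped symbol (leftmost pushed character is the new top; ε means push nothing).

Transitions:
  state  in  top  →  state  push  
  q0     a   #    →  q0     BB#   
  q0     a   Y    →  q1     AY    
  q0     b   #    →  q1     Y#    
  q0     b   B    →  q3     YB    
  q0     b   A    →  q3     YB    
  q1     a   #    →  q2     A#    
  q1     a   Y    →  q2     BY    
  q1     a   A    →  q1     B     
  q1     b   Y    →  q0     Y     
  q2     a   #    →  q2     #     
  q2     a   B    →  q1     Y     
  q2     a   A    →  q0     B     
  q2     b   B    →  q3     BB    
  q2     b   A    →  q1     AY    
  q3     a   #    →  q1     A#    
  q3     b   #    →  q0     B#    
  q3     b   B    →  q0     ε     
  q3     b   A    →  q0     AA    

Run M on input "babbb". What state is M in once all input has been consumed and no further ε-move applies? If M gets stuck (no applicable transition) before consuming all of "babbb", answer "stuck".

(q0, babbb, #)
  read b, top #: go to q1, push Y# → (q1, abbb, Y#)
  read a, top Y: go to q2, push BY → (q2, bbb, BY#)
  read b, top B: go to q3, push BB → (q3, bb, BBY#)
  read b, top B: go to q0, push ε → (q0, b, BY#)
  read b, top B: go to q3, push YB → (q3, ε, YBY#)
All input consumed; M is in state q3.

q3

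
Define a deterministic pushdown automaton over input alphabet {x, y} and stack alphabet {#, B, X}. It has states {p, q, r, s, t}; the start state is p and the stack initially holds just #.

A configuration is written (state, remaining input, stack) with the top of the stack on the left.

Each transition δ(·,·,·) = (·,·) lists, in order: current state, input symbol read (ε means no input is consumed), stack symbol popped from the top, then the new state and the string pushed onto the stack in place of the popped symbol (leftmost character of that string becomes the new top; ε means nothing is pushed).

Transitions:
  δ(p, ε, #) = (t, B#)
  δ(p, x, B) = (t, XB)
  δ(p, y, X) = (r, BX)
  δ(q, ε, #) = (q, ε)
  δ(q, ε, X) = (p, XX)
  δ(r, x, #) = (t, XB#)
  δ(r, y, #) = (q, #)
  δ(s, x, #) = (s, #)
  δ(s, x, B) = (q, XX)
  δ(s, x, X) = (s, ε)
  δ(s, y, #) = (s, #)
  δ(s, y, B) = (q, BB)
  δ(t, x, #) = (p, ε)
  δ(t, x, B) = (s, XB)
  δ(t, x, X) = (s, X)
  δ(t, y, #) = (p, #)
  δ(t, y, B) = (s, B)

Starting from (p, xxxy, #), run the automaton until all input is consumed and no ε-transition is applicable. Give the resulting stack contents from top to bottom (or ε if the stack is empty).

(p, xxxy, #)
  ε-move, top #: go to t, push B# → (t, xxxy, B#)
  read x, top B: go to s, push XB → (s, xxy, XB#)
  read x, top X: go to s, push ε → (s, xy, B#)
  read x, top B: go to q, push XX → (q, y, XX#)
  ε-move, top X: go to p, push XX → (p, y, XXX#)
  read y, top X: go to r, push BX → (r, ε, BXXX#)
All input consumed in state r with stack BXXX#.

BXXX#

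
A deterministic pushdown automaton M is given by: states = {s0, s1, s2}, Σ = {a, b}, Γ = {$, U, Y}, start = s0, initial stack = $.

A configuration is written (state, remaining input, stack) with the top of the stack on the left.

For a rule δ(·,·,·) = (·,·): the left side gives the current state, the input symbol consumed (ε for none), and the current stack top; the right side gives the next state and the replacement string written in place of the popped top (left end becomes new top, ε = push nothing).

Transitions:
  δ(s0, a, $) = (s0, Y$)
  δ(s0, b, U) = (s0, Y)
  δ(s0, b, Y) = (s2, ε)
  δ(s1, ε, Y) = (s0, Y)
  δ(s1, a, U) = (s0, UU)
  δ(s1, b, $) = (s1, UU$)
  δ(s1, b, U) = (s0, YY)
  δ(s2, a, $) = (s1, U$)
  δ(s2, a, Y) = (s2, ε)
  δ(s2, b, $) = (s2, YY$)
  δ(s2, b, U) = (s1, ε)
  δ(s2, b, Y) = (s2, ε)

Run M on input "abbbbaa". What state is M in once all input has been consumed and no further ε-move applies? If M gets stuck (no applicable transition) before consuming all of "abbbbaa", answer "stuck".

(s0, abbbbaa, $) ⊢ (s0, bbbbaa, Y$) ⊢ (s2, bbbaa, $) ⊢ (s2, bbaa, YY$) ⊢ (s2, baa, Y$) ⊢ (s2, aa, $) ⊢ (s1, a, U$) ⊢ (s0, ε, UU$)
All input consumed; M is in state s0.

s0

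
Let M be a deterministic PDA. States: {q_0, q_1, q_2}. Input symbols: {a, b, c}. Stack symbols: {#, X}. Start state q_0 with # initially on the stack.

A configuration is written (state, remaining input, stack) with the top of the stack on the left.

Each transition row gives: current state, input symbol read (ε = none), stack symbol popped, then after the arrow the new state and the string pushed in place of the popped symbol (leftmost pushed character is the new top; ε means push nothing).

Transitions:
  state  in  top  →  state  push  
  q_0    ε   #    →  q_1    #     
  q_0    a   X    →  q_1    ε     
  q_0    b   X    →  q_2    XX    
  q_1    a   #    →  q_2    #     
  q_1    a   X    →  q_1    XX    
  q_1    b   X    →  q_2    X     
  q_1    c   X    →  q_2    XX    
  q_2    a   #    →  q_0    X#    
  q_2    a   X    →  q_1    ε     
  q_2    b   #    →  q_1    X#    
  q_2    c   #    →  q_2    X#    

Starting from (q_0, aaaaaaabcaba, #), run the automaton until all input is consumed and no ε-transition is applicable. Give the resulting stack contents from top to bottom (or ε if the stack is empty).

(q_0, aaaaaaabcaba, #) ⊢ (q_1, aaaaaaabcaba, #) ⊢ (q_2, aaaaaabcaba, #) ⊢ (q_0, aaaaabcaba, X#) ⊢ (q_1, aaaabcaba, #) ⊢ (q_2, aaabcaba, #) ⊢ (q_0, aabcaba, X#) ⊢ (q_1, abcaba, #) ⊢ (q_2, bcaba, #) ⊢ (q_1, caba, X#) ⊢ (q_2, aba, XX#) ⊢ (q_1, ba, X#) ⊢ (q_2, a, X#) ⊢ (q_1, ε, #)
All input consumed in state q_1 with stack #.

#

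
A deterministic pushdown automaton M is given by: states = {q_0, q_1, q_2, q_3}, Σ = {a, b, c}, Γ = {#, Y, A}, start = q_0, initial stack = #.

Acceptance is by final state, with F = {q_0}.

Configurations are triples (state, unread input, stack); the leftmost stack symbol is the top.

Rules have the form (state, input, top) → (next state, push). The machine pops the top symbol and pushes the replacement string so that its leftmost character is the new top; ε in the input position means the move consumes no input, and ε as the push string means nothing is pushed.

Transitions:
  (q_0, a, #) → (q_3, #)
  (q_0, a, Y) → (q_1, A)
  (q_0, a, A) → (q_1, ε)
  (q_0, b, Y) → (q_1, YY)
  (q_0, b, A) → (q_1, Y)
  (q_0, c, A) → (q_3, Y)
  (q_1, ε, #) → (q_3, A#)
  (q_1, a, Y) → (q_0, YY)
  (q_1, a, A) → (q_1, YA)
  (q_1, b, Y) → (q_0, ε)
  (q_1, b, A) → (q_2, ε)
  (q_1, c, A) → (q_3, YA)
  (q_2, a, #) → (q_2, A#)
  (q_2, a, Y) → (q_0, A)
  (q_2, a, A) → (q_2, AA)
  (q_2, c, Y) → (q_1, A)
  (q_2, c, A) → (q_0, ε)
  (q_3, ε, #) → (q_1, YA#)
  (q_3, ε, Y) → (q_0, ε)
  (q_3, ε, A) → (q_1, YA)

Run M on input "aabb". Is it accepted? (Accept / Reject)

(q_0, aabb, #)
  read a, top #: go to q_3, push # → (q_3, abb, #)
  ε-move, top #: go to q_1, push YA# → (q_1, abb, YA#)
  read a, top Y: go to q_0, push YY → (q_0, bb, YYA#)
  read b, top Y: go to q_1, push YY → (q_1, b, YYYA#)
  read b, top Y: go to q_0, push ε → (q_0, ε, YYA#)
All input consumed; state q_0 ∈ F.

Accept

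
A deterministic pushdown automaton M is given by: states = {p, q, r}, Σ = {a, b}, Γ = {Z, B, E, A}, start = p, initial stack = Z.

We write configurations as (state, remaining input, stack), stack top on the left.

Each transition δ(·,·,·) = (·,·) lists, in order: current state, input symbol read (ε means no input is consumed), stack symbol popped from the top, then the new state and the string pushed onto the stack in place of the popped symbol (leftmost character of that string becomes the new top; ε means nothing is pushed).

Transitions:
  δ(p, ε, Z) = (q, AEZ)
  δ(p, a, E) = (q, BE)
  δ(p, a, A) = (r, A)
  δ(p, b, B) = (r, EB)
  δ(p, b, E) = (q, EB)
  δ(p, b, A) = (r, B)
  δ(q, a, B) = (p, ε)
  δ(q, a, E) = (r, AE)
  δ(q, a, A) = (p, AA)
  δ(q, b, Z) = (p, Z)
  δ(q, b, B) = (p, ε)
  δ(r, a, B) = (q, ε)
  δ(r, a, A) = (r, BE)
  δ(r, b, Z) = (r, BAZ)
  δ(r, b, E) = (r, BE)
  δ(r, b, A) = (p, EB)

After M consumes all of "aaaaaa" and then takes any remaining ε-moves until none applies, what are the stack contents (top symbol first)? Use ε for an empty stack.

(p, aaaaaa, Z)
  ε-move, top Z: go to q, push AEZ → (q, aaaaaa, AEZ)
  read a, top A: go to p, push AA → (p, aaaaa, AAEZ)
  read a, top A: go to r, push A → (r, aaaa, AAEZ)
  read a, top A: go to r, push BE → (r, aaa, BEAEZ)
  read a, top B: go to q, push ε → (q, aa, EAEZ)
  read a, top E: go to r, push AE → (r, a, AEAEZ)
  read a, top A: go to r, push BE → (r, ε, BEEAEZ)
All input consumed in state r with stack BEEAEZ.

BEEAEZ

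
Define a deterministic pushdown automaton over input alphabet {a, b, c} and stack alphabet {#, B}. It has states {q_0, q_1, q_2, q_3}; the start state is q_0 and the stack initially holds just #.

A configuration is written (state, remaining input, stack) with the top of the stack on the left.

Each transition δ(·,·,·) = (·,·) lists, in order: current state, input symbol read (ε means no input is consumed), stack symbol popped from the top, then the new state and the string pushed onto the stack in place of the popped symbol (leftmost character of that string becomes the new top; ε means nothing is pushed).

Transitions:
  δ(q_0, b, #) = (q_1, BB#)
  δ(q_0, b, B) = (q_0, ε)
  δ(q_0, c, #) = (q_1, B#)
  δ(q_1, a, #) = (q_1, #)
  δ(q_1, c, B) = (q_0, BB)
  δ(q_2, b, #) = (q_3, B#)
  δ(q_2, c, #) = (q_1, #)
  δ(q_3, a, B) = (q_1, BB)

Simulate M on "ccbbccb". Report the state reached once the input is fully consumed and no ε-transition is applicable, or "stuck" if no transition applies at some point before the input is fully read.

q_0

(q_0, ccbbccb, #) ⊢ (q_1, cbbccb, B#) ⊢ (q_0, bbccb, BB#) ⊢ (q_0, bccb, B#) ⊢ (q_0, ccb, #) ⊢ (q_1, cb, B#) ⊢ (q_0, b, BB#) ⊢ (q_0, ε, B#)
All input consumed; M is in state q_0.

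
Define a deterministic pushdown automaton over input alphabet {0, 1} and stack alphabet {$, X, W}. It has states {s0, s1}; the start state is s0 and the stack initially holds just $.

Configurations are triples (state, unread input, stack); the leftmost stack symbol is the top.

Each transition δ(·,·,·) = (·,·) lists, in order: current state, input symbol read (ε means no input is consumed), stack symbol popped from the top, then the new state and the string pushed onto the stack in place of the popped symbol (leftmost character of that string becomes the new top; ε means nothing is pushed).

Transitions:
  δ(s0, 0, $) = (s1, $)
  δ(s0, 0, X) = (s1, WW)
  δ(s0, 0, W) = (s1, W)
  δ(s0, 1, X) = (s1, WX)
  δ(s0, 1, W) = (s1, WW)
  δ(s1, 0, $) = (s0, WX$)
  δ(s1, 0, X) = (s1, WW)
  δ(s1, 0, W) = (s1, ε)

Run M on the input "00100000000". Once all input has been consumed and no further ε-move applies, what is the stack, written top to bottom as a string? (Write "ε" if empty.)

(s0, 00100000000, $)
  read 0, top $: go to s1, push $ → (s1, 0100000000, $)
  read 0, top $: go to s0, push WX$ → (s0, 100000000, WX$)
  read 1, top W: go to s1, push WW → (s1, 00000000, WWX$)
  read 0, top W: go to s1, push ε → (s1, 0000000, WX$)
  read 0, top W: go to s1, push ε → (s1, 000000, X$)
  read 0, top X: go to s1, push WW → (s1, 00000, WW$)
  read 0, top W: go to s1, push ε → (s1, 0000, W$)
  read 0, top W: go to s1, push ε → (s1, 000, $)
  read 0, top $: go to s0, push WX$ → (s0, 00, WX$)
  read 0, top W: go to s1, push W → (s1, 0, WX$)
  read 0, top W: go to s1, push ε → (s1, ε, X$)
All input consumed in state s1 with stack X$.

X$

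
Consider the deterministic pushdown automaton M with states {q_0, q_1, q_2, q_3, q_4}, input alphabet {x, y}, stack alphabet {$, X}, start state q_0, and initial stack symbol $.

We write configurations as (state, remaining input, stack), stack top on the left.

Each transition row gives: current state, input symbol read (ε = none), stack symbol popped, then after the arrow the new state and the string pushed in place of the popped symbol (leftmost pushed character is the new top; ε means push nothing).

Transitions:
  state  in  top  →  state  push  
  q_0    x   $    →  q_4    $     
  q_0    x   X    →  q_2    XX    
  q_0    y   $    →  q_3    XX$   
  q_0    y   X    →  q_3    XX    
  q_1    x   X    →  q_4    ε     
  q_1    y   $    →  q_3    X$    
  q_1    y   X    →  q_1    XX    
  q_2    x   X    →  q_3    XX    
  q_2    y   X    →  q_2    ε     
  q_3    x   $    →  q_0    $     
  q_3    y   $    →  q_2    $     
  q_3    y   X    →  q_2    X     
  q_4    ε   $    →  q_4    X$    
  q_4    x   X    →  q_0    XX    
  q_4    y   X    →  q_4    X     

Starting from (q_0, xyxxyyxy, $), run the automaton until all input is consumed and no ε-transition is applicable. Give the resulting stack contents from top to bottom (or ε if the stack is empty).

(q_0, xyxxyyxy, $) ⊢ (q_4, yxxyyxy, $) ⊢ (q_4, yxxyyxy, X$) ⊢ (q_4, xxyyxy, X$) ⊢ (q_0, xyyxy, XX$) ⊢ (q_2, yyxy, XXX$) ⊢ (q_2, yxy, XX$) ⊢ (q_2, xy, X$) ⊢ (q_3, y, XX$) ⊢ (q_2, ε, XX$)
All input consumed in state q_2 with stack XX$.

XX$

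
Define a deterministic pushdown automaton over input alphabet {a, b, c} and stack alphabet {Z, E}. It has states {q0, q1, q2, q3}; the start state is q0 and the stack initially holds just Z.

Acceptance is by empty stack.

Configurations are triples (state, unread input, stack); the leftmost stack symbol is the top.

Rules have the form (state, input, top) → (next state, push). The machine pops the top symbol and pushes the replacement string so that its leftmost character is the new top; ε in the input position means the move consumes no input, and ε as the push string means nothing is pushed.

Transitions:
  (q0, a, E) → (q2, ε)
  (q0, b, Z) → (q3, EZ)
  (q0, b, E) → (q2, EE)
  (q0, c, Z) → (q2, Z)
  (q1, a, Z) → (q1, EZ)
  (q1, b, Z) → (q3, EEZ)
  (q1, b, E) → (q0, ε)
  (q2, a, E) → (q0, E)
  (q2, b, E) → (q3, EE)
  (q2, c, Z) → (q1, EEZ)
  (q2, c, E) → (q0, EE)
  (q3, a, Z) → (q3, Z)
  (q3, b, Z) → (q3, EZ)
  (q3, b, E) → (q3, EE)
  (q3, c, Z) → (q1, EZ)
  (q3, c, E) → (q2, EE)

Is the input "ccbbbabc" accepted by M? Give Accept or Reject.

(q0, ccbbbabc, Z) ⊢ (q2, cbbbabc, Z) ⊢ (q1, bbbabc, EEZ) ⊢ (q0, bbabc, EZ) ⊢ (q2, babc, EEZ) ⊢ (q3, abc, EEEZ)
No transition applies at (q3, abc, EEEZ); input not fully consumed.

Reject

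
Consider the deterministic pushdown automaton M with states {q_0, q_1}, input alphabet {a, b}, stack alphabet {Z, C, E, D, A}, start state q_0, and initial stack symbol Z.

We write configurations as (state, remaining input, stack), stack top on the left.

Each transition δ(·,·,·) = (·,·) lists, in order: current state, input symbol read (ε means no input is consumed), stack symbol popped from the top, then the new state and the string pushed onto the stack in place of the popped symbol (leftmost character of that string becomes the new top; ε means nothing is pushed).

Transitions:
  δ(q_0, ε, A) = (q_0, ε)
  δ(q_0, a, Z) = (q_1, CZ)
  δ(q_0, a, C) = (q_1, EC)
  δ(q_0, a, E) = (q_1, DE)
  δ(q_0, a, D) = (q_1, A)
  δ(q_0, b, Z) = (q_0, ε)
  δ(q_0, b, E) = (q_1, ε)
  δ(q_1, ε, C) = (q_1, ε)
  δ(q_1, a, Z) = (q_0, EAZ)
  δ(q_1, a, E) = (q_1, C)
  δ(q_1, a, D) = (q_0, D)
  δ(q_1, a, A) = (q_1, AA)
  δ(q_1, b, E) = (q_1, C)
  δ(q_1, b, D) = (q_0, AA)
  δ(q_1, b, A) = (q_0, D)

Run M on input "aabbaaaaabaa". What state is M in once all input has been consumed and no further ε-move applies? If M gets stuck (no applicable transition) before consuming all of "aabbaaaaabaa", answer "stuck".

(q_0, aabbaaaaabaa, Z) ⊢ (q_1, abbaaaaabaa, CZ) ⊢ (q_1, abbaaaaabaa, Z) ⊢ (q_0, bbaaaaabaa, EAZ) ⊢ (q_1, baaaaabaa, AZ) ⊢ (q_0, aaaaabaa, DZ) ⊢ (q_1, aaaabaa, AZ) ⊢ (q_1, aaabaa, AAZ) ⊢ (q_1, aabaa, AAAZ) ⊢ (q_1, abaa, AAAAZ) ⊢ (q_1, baa, AAAAAZ) ⊢ (q_0, aa, DAAAAZ) ⊢ (q_1, a, AAAAAZ) ⊢ (q_1, ε, AAAAAAZ)
All input consumed; M is in state q_1.

q_1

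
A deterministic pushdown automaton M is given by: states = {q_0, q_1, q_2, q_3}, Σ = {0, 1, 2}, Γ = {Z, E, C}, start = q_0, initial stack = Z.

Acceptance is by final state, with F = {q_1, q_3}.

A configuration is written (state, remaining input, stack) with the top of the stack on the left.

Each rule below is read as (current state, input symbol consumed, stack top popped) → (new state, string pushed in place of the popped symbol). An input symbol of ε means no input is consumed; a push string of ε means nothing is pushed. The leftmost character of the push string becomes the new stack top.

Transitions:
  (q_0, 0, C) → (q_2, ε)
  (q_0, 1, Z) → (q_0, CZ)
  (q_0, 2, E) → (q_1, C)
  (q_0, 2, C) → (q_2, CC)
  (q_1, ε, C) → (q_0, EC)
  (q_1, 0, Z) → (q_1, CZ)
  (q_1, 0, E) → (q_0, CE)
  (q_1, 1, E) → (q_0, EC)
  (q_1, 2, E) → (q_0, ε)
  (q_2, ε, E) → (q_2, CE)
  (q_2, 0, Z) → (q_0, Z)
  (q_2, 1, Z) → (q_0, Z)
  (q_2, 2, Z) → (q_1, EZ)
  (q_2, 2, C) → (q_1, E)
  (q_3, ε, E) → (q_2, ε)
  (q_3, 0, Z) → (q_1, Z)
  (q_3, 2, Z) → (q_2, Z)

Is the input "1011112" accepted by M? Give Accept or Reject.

Reject

(q_0, 1011112, Z)
  read 1, top Z: go to q_0, push CZ → (q_0, 011112, CZ)
  read 0, top C: go to q_2, push ε → (q_2, 11112, Z)
  read 1, top Z: go to q_0, push Z → (q_0, 1112, Z)
  read 1, top Z: go to q_0, push CZ → (q_0, 112, CZ)
No transition applies at (q_0, 112, CZ); input not fully consumed.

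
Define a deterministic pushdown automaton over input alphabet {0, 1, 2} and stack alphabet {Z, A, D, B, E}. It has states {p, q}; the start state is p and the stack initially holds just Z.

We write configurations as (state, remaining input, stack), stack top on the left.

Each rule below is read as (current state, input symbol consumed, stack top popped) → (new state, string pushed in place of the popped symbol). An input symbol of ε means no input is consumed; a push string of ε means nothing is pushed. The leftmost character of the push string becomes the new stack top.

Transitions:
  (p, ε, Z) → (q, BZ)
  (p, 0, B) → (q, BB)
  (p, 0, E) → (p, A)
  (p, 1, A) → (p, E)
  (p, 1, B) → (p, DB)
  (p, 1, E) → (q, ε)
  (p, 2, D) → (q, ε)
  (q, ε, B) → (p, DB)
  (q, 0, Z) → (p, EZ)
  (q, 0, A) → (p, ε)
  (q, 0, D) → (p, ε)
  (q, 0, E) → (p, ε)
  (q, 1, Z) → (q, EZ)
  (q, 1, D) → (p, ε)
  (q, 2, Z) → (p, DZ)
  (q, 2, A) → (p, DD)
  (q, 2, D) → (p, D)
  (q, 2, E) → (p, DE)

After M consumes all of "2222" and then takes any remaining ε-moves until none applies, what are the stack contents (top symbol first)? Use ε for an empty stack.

DBZ

(p, 2222, Z)
  ε-move, top Z: go to q, push BZ → (q, 2222, BZ)
  ε-move, top B: go to p, push DB → (p, 2222, DBZ)
  read 2, top D: go to q, push ε → (q, 222, BZ)
  ε-move, top B: go to p, push DB → (p, 222, DBZ)
  read 2, top D: go to q, push ε → (q, 22, BZ)
  ε-move, top B: go to p, push DB → (p, 22, DBZ)
  read 2, top D: go to q, push ε → (q, 2, BZ)
  ε-move, top B: go to p, push DB → (p, 2, DBZ)
  read 2, top D: go to q, push ε → (q, ε, BZ)
  ε-move, top B: go to p, push DB → (p, ε, DBZ)
All input consumed in state p with stack DBZ.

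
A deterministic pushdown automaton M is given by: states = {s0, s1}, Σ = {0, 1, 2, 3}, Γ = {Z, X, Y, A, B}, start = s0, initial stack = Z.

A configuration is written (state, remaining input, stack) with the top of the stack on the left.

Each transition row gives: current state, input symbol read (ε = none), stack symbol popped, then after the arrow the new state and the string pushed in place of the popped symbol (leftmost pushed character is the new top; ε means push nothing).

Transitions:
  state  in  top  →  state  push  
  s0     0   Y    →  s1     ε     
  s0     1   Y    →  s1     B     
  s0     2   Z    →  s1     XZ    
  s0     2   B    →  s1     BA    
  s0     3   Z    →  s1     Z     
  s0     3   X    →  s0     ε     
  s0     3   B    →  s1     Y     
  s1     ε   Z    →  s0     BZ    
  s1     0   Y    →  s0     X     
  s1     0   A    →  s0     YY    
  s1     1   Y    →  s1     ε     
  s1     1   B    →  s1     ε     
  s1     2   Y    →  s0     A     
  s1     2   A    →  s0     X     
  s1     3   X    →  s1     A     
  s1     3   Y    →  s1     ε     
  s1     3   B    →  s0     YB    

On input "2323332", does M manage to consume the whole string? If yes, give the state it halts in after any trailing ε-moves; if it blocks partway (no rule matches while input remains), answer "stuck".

(s0, 2323332, Z)
  read 2, top Z: go to s1, push XZ → (s1, 323332, XZ)
  read 3, top X: go to s1, push A → (s1, 23332, AZ)
  read 2, top A: go to s0, push X → (s0, 3332, XZ)
  read 3, top X: go to s0, push ε → (s0, 332, Z)
  read 3, top Z: go to s1, push Z → (s1, 32, Z)
  ε-move, top Z: go to s0, push BZ → (s0, 32, BZ)
  read 3, top B: go to s1, push Y → (s1, 2, YZ)
  read 2, top Y: go to s0, push A → (s0, ε, AZ)
All input consumed; M is in state s0.

s0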